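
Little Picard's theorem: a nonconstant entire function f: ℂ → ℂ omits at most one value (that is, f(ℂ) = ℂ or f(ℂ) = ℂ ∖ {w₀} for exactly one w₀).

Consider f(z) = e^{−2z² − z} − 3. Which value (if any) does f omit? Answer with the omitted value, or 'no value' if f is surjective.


Little Picard bounds the complement of f(ℂ) to at most one point.
The exponent g(z) = −2z² − z is a nonconstant polynomial, hence surjective onto ℂ. So e^{g(z)} takes every value in {e^w : w ∈ ℂ} = ℂ ∖ {0}. Adding -3 shifts the range to ℂ ∖ {-3}. f omits exactly -3.

Omitted value: -3.


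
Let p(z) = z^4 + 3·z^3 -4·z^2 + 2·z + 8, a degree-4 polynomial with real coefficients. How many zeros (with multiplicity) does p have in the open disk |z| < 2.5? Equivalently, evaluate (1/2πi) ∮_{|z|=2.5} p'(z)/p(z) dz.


The zeros of p are: -1, -4, (1 + 1i), (1 - 1i).
Their magnitudes are: 1, 4, 1.414, 1.414.
Zeros with |z| < R = 2.5: -1, (1 + 1i), (1 - 1i).
Count = 3.
By the argument principle, (1/2πi) ∮_{|z|=R} p'(z)/p(z) dz equals exactly this count.

Number of zeros inside |z| < 2.5: 3.


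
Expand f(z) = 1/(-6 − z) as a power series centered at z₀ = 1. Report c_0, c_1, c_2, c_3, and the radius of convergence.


Let w = z − z₀, so z = z₀ + w.
Then -6 − z = -6 − (z₀ + w) = (-6 − z₀) − w = -7 − w.
f(z) = 1/(-7 − w) = (1/(-7)) · 1/(1 − w/(-7)) = Σ_{n≥0} w^n / (-7)^(n+1).
So c_n = 1/(-7)^(n+1):
  c_0 = 1/(-7)^1 = -1/7.
  c_1 = 1/(-7)^2 = 1/49.
  c_2 = 1/(-7)^3 = -1/343.
  c_3 = 1/(-7)^4 = 1/2401.
The series is valid for |w/d| < 1, i.e. |z − z₀| < |d|.
Radius of convergence: R = |-6 − z₀| = |-7| = 7 (distance from z₀ to the singularity z = -6).

c_0 = -1/7, c_1 = 1/49, c_2 = -1/343, c_3 = 1/2401; R = 7.


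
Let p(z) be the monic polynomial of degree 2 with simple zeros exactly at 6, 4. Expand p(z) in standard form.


The polynomial is p(z) = ∏_{α ∈ S} (z − α), where S = {6, 4}.
Expanding the product yields: p(z) = z^2 -10·z + 24.
The resulting polynomial has degree 2 and real coefficients as required.

p(z) = z^2 -10·z + 24.


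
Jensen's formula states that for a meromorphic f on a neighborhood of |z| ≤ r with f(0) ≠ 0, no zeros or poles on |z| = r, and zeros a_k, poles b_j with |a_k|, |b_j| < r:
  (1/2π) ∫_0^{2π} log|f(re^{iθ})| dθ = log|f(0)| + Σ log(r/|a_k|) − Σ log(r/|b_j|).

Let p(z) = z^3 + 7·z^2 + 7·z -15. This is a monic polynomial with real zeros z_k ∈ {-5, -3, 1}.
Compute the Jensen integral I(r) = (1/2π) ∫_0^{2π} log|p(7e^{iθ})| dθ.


Zeros: -5, -3, 1; r = 7.
Inside |z| < r: -5, -3, 1. Outside (|z| ≥ r): ∅.
p(0) = -15, so log|p(0)| = log(15) = 2.7081.
Apply Jensen: I(r) = log|p(0)| + Σ_k log(r/|z_k|), summed over zeros inside |z| < r.
  log(r/|z_k|) for z_k = -5: log(7/5) = 0.3365
  log(r/|z_k|) for z_k = -3: log(7/3) = 0.8473
  log(r/|z_k|) for z_k = 1: log(7/1) = 1.9459
Sum over inside zeros: 3.1297.
I(r) = log|p(0)| + (inside sum) = 2.7081 + 3.1297 = 5.8377.
Closed form (all zeros inside, monic): I(r) = n·log(r) = 3·log(7) = 5.8377. ✓

I(r) ≈ 5.8377.


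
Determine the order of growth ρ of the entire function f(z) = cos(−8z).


cos(w) is a linear combination of e^{iw} and e^{−iw} (or e^w, e^{−w} in the hyperbolic case), so |cos(w)| ≤ e^{|w|}. With w = −8z, |w| ≤ 8|z| + 0 = 8r + 0 on |z| = r, giving M(r) ≤ e^{8r + 0}, so ρ ≤ 1. On a suitable ray (z = it for sin/cos; z = t for sinh/cosh, t real → ∞), |cos(−8z)| grows like e^{8|t|}/2, so ρ ≥ 1. Hence ρ = 1.
Therefore ρ = 1.

Order ρ = 1.


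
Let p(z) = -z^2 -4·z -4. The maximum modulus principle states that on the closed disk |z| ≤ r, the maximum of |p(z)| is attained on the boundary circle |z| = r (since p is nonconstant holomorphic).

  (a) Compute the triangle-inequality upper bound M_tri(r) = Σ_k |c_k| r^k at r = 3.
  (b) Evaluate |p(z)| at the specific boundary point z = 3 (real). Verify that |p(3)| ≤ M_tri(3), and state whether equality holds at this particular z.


Coefficients: c_0 = -4, c_1 = -4, c_2 = -1. Radius r = 3.
Part (a). Triangle bound: M_tri(r) = Σ_k |c_k| r^k
  = |-4|·3^0 + |-4|·3^1 + |-1|·3^2
  = 4 + 12 + 9 = 25.
This bounds M(r) := max_{|z|=r} |p(z)| from above; equality holds iff all terms c_k z^k can be made to align in phase at a single z on |z|=r.
Part (b). At z = 3 (real, on the circle |z| = r):
  p(3) = (-4)·3^0 + (-4)·3^1 + (-1)·3^2 = -25.
  |p(3)| = 25.
Since all nonzero coefficients share the same sign, |p(3)| = 25 = M_tri(3); the triangle bound is attained at z = 3, so in fact M(r) = 25.

M_tri(3) = 25; |p(3)| = 25; equality at z=3: yes.


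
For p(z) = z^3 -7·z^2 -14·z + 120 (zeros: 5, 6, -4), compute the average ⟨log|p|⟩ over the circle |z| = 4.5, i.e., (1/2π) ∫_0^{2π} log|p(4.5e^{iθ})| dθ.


Zeros: -4, 5, 6; r = 4.5.
Inside |z| < r: -4. Outside (|z| ≥ r): 5, 6.
p(0) = 120, so log|p(0)| = log(120) = 4.7875.
Apply Jensen: I(r) = log|p(0)| + Σ_k log(r/|z_k|), summed over zeros inside |z| < r.
  log(r/|z_k|) for z_k = -4: log(4.5/4) = 0.1178
  Outside zeros (5, 6) contribute nothing to the Jensen sum.
Sum over inside zeros: 0.1178.
I(r) = log|p(0)| + (inside sum) = 4.7875 + 0.1178 = 4.9053.
Note: since some zeros are outside |z| ≤ r, the simplified n·log(r) form does NOT apply — only the inside zeros contribute.

I(r) ≈ 4.9053.


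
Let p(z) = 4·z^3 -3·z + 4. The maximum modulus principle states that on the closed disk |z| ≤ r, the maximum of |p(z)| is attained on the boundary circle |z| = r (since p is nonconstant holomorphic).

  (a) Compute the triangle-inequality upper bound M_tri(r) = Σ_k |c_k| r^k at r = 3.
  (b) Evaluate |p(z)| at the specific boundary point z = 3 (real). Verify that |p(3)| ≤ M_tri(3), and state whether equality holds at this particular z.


Coefficients: c_0 = 4, c_1 = -3, c_2 = 0, c_3 = 4. Radius r = 3.
Part (a). Triangle bound: M_tri(r) = Σ_k |c_k| r^k
  = |4|·3^0 + |-3|·3^1 + |0|·3^2 + |4|·3^3
  = 4 + 9 + 0 + 108 = 121.
This bounds M(r) := max_{|z|=r} |p(z)| from above; equality holds iff all terms c_k z^k can be made to align in phase at a single z on |z|=r.
Part (b). At z = 3 (real, on the circle |z| = r):
  p(3) = (4)·3^0 + (-3)·3^1 + (0)·3^2 + (4)·3^3 = 103.
  |p(3)| = 103.
Check: |p(3)| = 103 ≤ 121 = M_tri(3). ✓ Equality does not hold at z = 3 (the coefficients have mixed signs, so the terms do not all align in phase there).

M_tri(3) = 121; |p(3)| = 103; equality at z=3: no.


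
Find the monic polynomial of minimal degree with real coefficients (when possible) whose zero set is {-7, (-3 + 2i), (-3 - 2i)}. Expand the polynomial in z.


The polynomial is p(z) = ∏_{α ∈ S} (z − α), where S = {-7, (-3 + 2i), (-3 - 2i)}.
Expanding the product yields: p(z) = z^3 + 13·z^2 + 55·z + 91.
Note conjugate pairs combine to real quadratics: (z − (-3+2i))(z − (-3−2i)) = z² + 6z + 13.
The resulting polynomial has degree 3 and real coefficients as required.

p(z) = z^3 + 13·z^2 + 55·z + 91.


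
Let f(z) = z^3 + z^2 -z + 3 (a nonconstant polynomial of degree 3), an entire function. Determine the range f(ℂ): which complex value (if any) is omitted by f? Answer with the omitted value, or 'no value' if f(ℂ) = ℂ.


Little Picard bounds the complement of f(ℂ) to at most one point.
For every w ∈ ℂ, the equation p(z) − w = 0 is a nonconstant polynomial in z and hence has at least one root by the fundamental theorem of algebra. So p is surjective onto ℂ, omitting no value.

Omitted value: no value.


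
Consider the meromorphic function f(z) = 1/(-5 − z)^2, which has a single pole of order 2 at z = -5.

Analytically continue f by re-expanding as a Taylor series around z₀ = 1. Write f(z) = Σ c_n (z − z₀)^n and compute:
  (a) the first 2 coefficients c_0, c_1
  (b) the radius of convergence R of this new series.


Let w = z − z₀, so z = z₀ + w.
Then -5 − z = -5 − (z₀ + w) = (-5 − z₀) − w = -6 − w.
f(z) = 1/(-6 − w)^2 = (1/(-6)^2) · (1 − w/(-6))^{−2}.
By the binomial series (1−u)^{−2} = Σ_{n≥0} C(n+1, 1) u^n for |u|<1, with u = w/(-6):
  c_n = C(n+1, 1) / (-6)^(n+2).
  c_0 = 1/(-6)^2 = 1/36.
  c_1 = 2/(-6)^3 = -1/108.
The series is valid for |w/d| < 1, i.e. |z − z₀| < |d|.
Radius of convergence: R = |-5 − z₀| = |-6| = 6 (distance from z₀ to the singularity z = -5).

c_0 = 1/36, c_1 = -1/108; R = 6.


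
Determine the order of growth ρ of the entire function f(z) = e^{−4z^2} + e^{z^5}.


Each summand is entire of order 2 and 5 respectively (as in the single-exponential case). The order of a sum is at most the max of the orders, so ρ ≤ 5. For the lower bound: on |z|=r choose arg z so that 1z^5 is real positive; then |e^{1z^5}| = e^{1r^5} while |e^{-4z^2}| ≤ e^{4r^2} = o(e^{1r^5}). So |f| ≥ e^{1r^5}(1 − o(1)) and ρ ≥ 5. Hence ρ = max(2, 5) = 5.
Therefore ρ = 5.

Order ρ = 5.


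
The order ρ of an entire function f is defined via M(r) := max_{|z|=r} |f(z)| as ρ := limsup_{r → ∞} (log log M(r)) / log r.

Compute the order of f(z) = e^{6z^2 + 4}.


|e^{6z^2 + 4}| = e^{Re(6·z^2) + 4} ≤ e^{6|z|^2 + 4} = e^{6r^2 + 4} on |z| = r, so ρ ≤ 2. Choosing z on |z|=r so that 6·z^2 is real positive (always possible by picking arg z appropriately) gives |f(z)| = e^{6r^2 + 4}, matching the bound. The additive constant 4 does not affect log log M(r) ~ 2·log r. Hence ρ = 2.
Therefore ρ = 2.

Order ρ = 2.


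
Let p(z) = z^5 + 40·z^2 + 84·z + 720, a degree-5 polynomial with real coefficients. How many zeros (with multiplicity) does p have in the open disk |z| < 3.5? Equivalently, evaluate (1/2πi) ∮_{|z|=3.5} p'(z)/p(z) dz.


The zeros of p are: -4, (-1 + 3i), (-1 - 3i), (3 + 3i), (3 - 3i).
Their magnitudes are: 4, 3.162, 3.162, 4.243, 4.243.
Zeros with |z| < R = 3.5: (-1 + 3i), (-1 - 3i).
Count = 2.
By the argument principle, (1/2πi) ∮_{|z|=R} p'(z)/p(z) dz equals exactly this count.

Number of zeros inside |z| < 3.5: 2.


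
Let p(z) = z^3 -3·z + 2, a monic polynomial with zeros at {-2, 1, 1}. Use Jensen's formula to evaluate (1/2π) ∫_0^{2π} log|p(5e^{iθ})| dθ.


Zeros: -2, 1, 1; r = 5.
Inside |z| < r: -2, 1, 1. Outside (|z| ≥ r): ∅.
p(0) = 2, so log|p(0)| = log(2) = 0.6931.
Apply Jensen: I(r) = log|p(0)| + Σ_k log(r/|z_k|), summed over zeros inside |z| < r.
  log(r/|z_k|) for z_k = -2: log(5/2) = 0.9163
  log(r/|z_k|) for z_k = 1: log(5/1) = 1.6094
  log(r/|z_k|) for z_k = 1: log(5/1) = 1.6094
Sum over inside zeros: 4.1352.
I(r) = log|p(0)| + (inside sum) = 0.6931 + 4.1352 = 4.8283.
Closed form (all zeros inside, monic): I(r) = n·log(r) = 3·log(5) = 4.8283. ✓

I(r) ≈ 4.8283.


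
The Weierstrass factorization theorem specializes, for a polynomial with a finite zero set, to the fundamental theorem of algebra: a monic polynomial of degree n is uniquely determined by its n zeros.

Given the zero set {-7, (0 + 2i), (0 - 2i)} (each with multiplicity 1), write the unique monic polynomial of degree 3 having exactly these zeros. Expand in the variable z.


The polynomial is p(z) = ∏_{α ∈ S} (z − α), where S = {-7, (0 + 2i), (0 - 2i)}.
Expanding the product yields: p(z) = z^3 + 7·z^2 + 4·z + 28.
Note conjugate pairs combine to real quadratics: (z − (0+2i))(z − (0−2i)) = z² + 4.
The resulting polynomial has degree 3 and real coefficients as required.

p(z) = z^3 + 7·z^2 + 4·z + 28.


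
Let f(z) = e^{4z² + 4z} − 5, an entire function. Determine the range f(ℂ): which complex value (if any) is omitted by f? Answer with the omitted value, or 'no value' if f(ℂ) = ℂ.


Little Picard bounds the complement of f(ℂ) to at most one point.
The exponent g(z) = 4z² + 4z is a nonconstant polynomial, hence surjective onto ℂ. So e^{g(z)} takes every value in {e^w : w ∈ ℂ} = ℂ ∖ {0}. Adding -5 shifts the range to ℂ ∖ {-5}. f omits exactly -5.

Omitted value: -5.


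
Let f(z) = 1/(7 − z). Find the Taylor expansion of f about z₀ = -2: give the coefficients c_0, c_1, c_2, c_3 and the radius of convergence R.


Let w = z − z₀, so z = z₀ + w.
Then 7 − z = 7 − (z₀ + w) = (7 − z₀) − w = 9 − w.
f(z) = 1/(9 − w) = (1/(9)) · 1/(1 − w/(9)) = Σ_{n≥0} w^n / (9)^(n+1).
So c_n = 1/(9)^(n+1):
  c_0 = 1/(9)^1 = 1/9.
  c_1 = 1/(9)^2 = 1/81.
  c_2 = 1/(9)^3 = 1/729.
  c_3 = 1/(9)^4 = 1/6561.
The series is valid for |w/d| < 1, i.e. |z − z₀| < |d|.
Radius of convergence: R = |7 − z₀| = |9| = 9 (distance from z₀ to the singularity z = 7).

c_0 = 1/9, c_1 = 1/81, c_2 = 1/729, c_3 = 1/6561; R = 9.


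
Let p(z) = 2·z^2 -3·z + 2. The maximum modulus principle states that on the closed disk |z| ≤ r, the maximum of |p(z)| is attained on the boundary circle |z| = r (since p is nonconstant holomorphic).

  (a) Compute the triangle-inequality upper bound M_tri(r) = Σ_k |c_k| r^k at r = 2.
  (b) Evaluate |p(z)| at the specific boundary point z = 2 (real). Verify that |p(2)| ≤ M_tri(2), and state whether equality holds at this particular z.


Coefficients: c_0 = 2, c_1 = -3, c_2 = 2. Radius r = 2.
Part (a). Triangle bound: M_tri(r) = Σ_k |c_k| r^k
  = |2|·2^0 + |-3|·2^1 + |2|·2^2
  = 2 + 6 + 8 = 16.
This bounds M(r) := max_{|z|=r} |p(z)| from above; equality holds iff all terms c_k z^k can be made to align in phase at a single z on |z|=r.
Part (b). At z = 2 (real, on the circle |z| = r):
  p(2) = (2)·2^0 + (-3)·2^1 + (2)·2^2 = 4.
  |p(2)| = 4.
Check: |p(2)| = 4 ≤ 16 = M_tri(2). ✓ Equality does not hold at z = 2 (the coefficients have mixed signs, so the terms do not all align in phase there).

M_tri(2) = 16; |p(2)| = 4; equality at z=2: no.


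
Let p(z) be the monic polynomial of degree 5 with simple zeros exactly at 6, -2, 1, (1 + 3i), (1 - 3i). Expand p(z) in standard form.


The polynomial is p(z) = ∏_{α ∈ S} (z − α), where S = {6, -2, 1, (1 + 3i), (1 - 3i)}.
Expanding the product yields: p(z) = z^5 -7·z^4 + 12·z^3 -22·z^2 -104·z + 120.
Note conjugate pairs combine to real quadratics: (z − (1+3i))(z − (1−3i)) = z² − 2z + 10.
The resulting polynomial has degree 5 and real coefficients as required.

p(z) = z^5 -7·z^4 + 12·z^3 -22·z^2 -104·z + 120.


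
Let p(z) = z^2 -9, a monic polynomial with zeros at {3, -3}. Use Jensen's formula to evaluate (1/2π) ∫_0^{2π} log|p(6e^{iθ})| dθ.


Zeros: -3, 3; r = 6.
Inside |z| < r: -3, 3. Outside (|z| ≥ r): ∅.
p(0) = -9, so log|p(0)| = log(9) = 2.1972.
Apply Jensen: I(r) = log|p(0)| + Σ_k log(r/|z_k|), summed over zeros inside |z| < r.
  log(r/|z_k|) for z_k = 3: log(6/3) = 0.6931
  log(r/|z_k|) for z_k = -3: log(6/3) = 0.6931
Sum over inside zeros: 1.3863.
I(r) = log|p(0)| + (inside sum) = 2.1972 + 1.3863 = 3.5835.
Closed form (all zeros inside, monic): I(r) = n·log(r) = 2·log(6) = 3.5835. ✓

I(r) ≈ 3.5835.


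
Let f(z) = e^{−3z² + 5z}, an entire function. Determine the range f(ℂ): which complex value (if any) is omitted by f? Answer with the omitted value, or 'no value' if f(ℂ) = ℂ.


Little Picard bounds the complement of f(ℂ) to at most one point.
The exponent g(z) = −3z² + 5z is a nonconstant polynomial, hence surjective onto ℂ. So e^{g(z)} takes every value in {e^w : w ∈ ℂ} = ℂ ∖ {0}. Adding 0 shifts the range to ℂ ∖ {0}. f omits exactly 0.

Omitted value: 0.


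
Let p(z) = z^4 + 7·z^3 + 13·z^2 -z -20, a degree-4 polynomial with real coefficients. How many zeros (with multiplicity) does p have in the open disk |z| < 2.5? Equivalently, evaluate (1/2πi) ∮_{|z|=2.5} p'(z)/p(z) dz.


The zeros of p are: 1, -4, (-2 + 1i), (-2 - 1i).
Their magnitudes are: 1, 4, 2.236, 2.236.
Zeros with |z| < R = 2.5: 1, (-2 + 1i), (-2 - 1i).
Count = 3.
By the argument principle, (1/2πi) ∮_{|z|=R} p'(z)/p(z) dz equals exactly this count.

Number of zeros inside |z| < 2.5: 3.


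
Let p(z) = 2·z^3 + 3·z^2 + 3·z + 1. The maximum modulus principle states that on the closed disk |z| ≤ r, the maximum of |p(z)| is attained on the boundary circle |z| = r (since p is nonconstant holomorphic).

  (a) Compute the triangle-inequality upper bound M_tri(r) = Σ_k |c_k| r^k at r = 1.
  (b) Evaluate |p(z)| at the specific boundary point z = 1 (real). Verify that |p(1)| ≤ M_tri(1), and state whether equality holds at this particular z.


Coefficients: c_0 = 1, c_1 = 3, c_2 = 3, c_3 = 2. Radius r = 1.
Part (a). Triangle bound: M_tri(r) = Σ_k |c_k| r^k
  = |1|·1^0 + |3|·1^1 + |3|·1^2 + |2|·1^3
  = 1 + 3 + 3 + 2 = 9.
This bounds M(r) := max_{|z|=r} |p(z)| from above; equality holds iff all terms c_k z^k can be made to align in phase at a single z on |z|=r.
Part (b). At z = 1 (real, on the circle |z| = r):
  p(1) = (1)·1^0 + (3)·1^1 + (3)·1^2 + (2)·1^3 = 9.
  |p(1)| = 9.
Since all nonzero coefficients share the same sign, |p(1)| = 9 = M_tri(1); the triangle bound is attained at z = 1, so in fact M(r) = 9.

M_tri(1) = 9; |p(1)| = 9; equality at z=1: yes.


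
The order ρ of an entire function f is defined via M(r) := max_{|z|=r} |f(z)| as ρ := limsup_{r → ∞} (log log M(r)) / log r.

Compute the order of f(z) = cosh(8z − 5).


cosh(w) is a linear combination of e^{iw} and e^{−iw} (or e^w, e^{−w} in the hyperbolic case), so |cosh(w)| ≤ e^{|w|}. With w = 8z − 5, |w| ≤ 8|z| + 5 = 8r + 5 on |z| = r, giving M(r) ≤ e^{8r + 5}, so ρ ≤ 1. On a suitable ray (z = it for sin/cos; z = t for sinh/cosh, t real → ∞), |cosh(8z − 5)| grows like e^{8|t|}/2, so ρ ≥ 1. Hence ρ = 1.
Therefore ρ = 1.

Order ρ = 1.


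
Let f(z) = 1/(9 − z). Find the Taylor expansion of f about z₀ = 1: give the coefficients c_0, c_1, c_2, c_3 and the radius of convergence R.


Let w = z − z₀, so z = z₀ + w.
Then 9 − z = 9 − (z₀ + w) = (9 − z₀) − w = 8 − w.
f(z) = 1/(8 − w) = (1/(8)) · 1/(1 − w/(8)) = Σ_{n≥0} w^n / (8)^(n+1).
So c_n = 1/(8)^(n+1):
  c_0 = 1/(8)^1 = 1/8.
  c_1 = 1/(8)^2 = 1/64.
  c_2 = 1/(8)^3 = 1/512.
  c_3 = 1/(8)^4 = 1/4096.
The series is valid for |w/d| < 1, i.e. |z − z₀| < |d|.
Radius of convergence: R = |9 − z₀| = |8| = 8 (distance from z₀ to the singularity z = 9).

c_0 = 1/8, c_1 = 1/64, c_2 = 1/512, c_3 = 1/4096; R = 8.


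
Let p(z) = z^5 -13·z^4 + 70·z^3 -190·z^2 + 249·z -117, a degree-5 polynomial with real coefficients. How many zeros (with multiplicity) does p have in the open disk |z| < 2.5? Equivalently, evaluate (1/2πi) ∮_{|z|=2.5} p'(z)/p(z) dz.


The zeros of p are: (3 + 2i), (3 - 2i), 1, 3, 3.
Their magnitudes are: 3.606, 3.606, 1, 3, 3.
Zeros with |z| < R = 2.5: 1.
Count = 1.
By the argument principle, (1/2πi) ∮_{|z|=R} p'(z)/p(z) dz equals exactly this count.

Number of zeros inside |z| < 2.5: 1.


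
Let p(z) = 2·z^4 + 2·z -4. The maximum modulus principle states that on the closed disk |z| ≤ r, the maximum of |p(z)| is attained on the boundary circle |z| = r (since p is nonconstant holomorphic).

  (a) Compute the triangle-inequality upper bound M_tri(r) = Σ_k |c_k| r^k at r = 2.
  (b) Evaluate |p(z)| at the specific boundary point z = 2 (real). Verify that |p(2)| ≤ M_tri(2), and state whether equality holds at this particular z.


Coefficients: c_0 = -4, c_1 = 2, c_2 = 0, c_3 = 0, c_4 = 2. Radius r = 2.
Part (a). Triangle bound: M_tri(r) = Σ_k |c_k| r^k
  = |-4|·2^0 + |2|·2^1 + |0|·2^2 + |0|·2^3 + |2|·2^4
  = 4 + 4 + 0 + 0 + 32 = 40.
This bounds M(r) := max_{|z|=r} |p(z)| from above; equality holds iff all terms c_k z^k can be made to align in phase at a single z on |z|=r.
Part (b). At z = 2 (real, on the circle |z| = r):
  p(2) = (-4)·2^0 + (2)·2^1 + (0)·2^2 + (0)·2^3 + (2)·2^4 = 32.
  |p(2)| = 32.
Check: |p(2)| = 32 ≤ 40 = M_tri(2). ✓ Equality does not hold at z = 2 (the coefficients have mixed signs, so the terms do not all align in phase there).

M_tri(2) = 40; |p(2)| = 32; equality at z=2: no.


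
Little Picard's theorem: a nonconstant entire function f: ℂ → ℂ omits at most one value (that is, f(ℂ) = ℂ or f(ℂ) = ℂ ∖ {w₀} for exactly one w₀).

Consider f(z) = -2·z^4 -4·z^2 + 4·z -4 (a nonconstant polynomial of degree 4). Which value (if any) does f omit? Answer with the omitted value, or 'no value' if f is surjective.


Little Picard bounds the complement of f(ℂ) to at most one point.
For every w ∈ ℂ, the equation p(z) − w = 0 is a nonconstant polynomial in z and hence has at least one root by the fundamental theorem of algebra. So p is surjective onto ℂ, omitting no value.

Omitted value: no value.


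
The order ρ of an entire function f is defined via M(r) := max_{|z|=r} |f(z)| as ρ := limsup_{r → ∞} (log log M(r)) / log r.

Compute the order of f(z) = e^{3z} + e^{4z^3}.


Each summand is entire of order 1 and 3 respectively (as in the single-exponential case). The order of a sum is at most the max of the orders, so ρ ≤ 3. For the lower bound: on |z|=r choose arg z so that 4z^3 is real positive; then |e^{4z^3}| = e^{4r^3} while |e^{3z}| ≤ e^{3r^1} = o(e^{4r^3}). So |f| ≥ e^{4r^3}(1 − o(1)) and ρ ≥ 3. Hence ρ = max(1, 3) = 3.
Therefore ρ = 3.

Order ρ = 3.


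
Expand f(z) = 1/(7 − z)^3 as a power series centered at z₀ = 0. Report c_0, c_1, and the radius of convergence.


Let w = z − z₀, so z = z₀ + w.
Then 7 − z = 7 − (z₀ + w) = (7 − z₀) − w = 7 − w.
f(z) = 1/(7 − w)^3 = (1/(7)^3) · (1 − w/(7))^{−3}.
By the binomial series (1−u)^{−3} = Σ_{n≥0} C(n+2, 2) u^n for |u|<1, with u = w/(7):
  c_n = C(n+2, 2) / (7)^(n+3).
  c_0 = 1/(7)^3 = 1/343.
  c_1 = 3/(7)^4 = 3/2401.
The series is valid for |w/d| < 1, i.e. |z − z₀| < |d|.
Radius of convergence: R = |7 − z₀| = |7| = 7 (distance from z₀ to the singularity z = 7).

c_0 = 1/343, c_1 = 3/2401; R = 7.


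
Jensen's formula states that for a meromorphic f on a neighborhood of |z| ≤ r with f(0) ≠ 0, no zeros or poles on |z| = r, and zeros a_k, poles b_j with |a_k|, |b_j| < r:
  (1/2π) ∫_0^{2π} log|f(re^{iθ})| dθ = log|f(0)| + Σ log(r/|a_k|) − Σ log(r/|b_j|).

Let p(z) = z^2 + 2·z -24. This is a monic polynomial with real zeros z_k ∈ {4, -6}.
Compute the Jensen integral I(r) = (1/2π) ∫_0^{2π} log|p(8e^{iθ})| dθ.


Zeros: -6, 4; r = 8.
Inside |z| < r: -6, 4. Outside (|z| ≥ r): ∅.
p(0) = -24, so log|p(0)| = log(24) = 3.1781.
Apply Jensen: I(r) = log|p(0)| + Σ_k log(r/|z_k|), summed over zeros inside |z| < r.
  log(r/|z_k|) for z_k = 4: log(8/4) = 0.6931
  log(r/|z_k|) for z_k = -6: log(8/6) = 0.2877
Sum over inside zeros: 0.9808.
I(r) = log|p(0)| + (inside sum) = 3.1781 + 0.9808 = 4.1589.
Closed form (all zeros inside, monic): I(r) = n·log(r) = 2·log(8) = 4.1589. ✓

I(r) ≈ 4.1589.


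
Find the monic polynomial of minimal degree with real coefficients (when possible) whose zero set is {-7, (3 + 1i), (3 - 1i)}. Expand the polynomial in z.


The polynomial is p(z) = ∏_{α ∈ S} (z − α), where S = {-7, (3 + 1i), (3 - 1i)}.
Expanding the product yields: p(z) = z^3 + z^2 -32·z + 70.
Note conjugate pairs combine to real quadratics: (z − (3+1i))(z − (3−1i)) = z² − 6z + 10.
The resulting polynomial has degree 3 and real coefficients as required.

p(z) = z^3 + z^2 -32·z + 70.


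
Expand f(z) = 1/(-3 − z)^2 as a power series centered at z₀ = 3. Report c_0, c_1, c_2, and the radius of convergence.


Let w = z − z₀, so z = z₀ + w.
Then -3 − z = -3 − (z₀ + w) = (-3 − z₀) − w = -6 − w.
f(z) = 1/(-6 − w)^2 = (1/(-6)^2) · (1 − w/(-6))^{−2}.
By the binomial series (1−u)^{−2} = Σ_{n≥0} C(n+1, 1) u^n for |u|<1, with u = w/(-6):
  c_n = C(n+1, 1) / (-6)^(n+2).
  c_0 = 1/(-6)^2 = 1/36.
  c_1 = 2/(-6)^3 = -1/108.
  c_2 = 3/(-6)^4 = 1/432.
The series is valid for |w/d| < 1, i.e. |z − z₀| < |d|.
Radius of convergence: R = |-3 − z₀| = |-6| = 6 (distance from z₀ to the singularity z = -3).

c_0 = 1/36, c_1 = -1/108, c_2 = 1/432; R = 6.


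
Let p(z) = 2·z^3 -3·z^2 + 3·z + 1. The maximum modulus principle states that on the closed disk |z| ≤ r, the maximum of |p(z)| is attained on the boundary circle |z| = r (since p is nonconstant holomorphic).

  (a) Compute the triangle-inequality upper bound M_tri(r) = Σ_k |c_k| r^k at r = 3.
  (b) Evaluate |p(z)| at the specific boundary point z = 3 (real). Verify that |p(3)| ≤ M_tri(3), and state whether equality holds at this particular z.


Coefficients: c_0 = 1, c_1 = 3, c_2 = -3, c_3 = 2. Radius r = 3.
Part (a). Triangle bound: M_tri(r) = Σ_k |c_k| r^k
  = |1|·3^0 + |3|·3^1 + |-3|·3^2 + |2|·3^3
  = 1 + 9 + 27 + 54 = 91.
This bounds M(r) := max_{|z|=r} |p(z)| from above; equality holds iff all terms c_k z^k can be made to align in phase at a single z on |z|=r.
Part (b). At z = 3 (real, on the circle |z| = r):
  p(3) = (1)·3^0 + (3)·3^1 + (-3)·3^2 + (2)·3^3 = 37.
  |p(3)| = 37.
Check: |p(3)| = 37 ≤ 91 = M_tri(3). ✓ Equality does not hold at z = 3 (the coefficients have mixed signs, so the terms do not all align in phase there).

M_tri(3) = 91; |p(3)| = 37; equality at z=3: no.


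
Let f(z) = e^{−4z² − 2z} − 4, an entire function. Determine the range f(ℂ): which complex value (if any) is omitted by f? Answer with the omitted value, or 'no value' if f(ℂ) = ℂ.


Little Picard bounds the complement of f(ℂ) to at most one point.
The exponent g(z) = −4z² − 2z is a nonconstant polynomial, hence surjective onto ℂ. So e^{g(z)} takes every value in {e^w : w ∈ ℂ} = ℂ ∖ {0}. Adding -4 shifts the range to ℂ ∖ {-4}. f omits exactly -4.

Omitted value: -4.


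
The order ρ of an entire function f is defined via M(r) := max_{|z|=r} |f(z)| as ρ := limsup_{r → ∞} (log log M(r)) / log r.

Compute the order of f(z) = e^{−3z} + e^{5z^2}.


Each summand is entire of order 1 and 2 respectively (as in the single-exponential case). The order of a sum is at most the max of the orders, so ρ ≤ 2. For the lower bound: on |z|=r choose arg z so that 5z^2 is real positive; then |e^{5z^2}| = e^{5r^2} while |e^{-3z}| ≤ e^{3r^1} = o(e^{5r^2}). So |f| ≥ e^{5r^2}(1 − o(1)) and ρ ≥ 2. Hence ρ = max(1, 2) = 2.
Therefore ρ = 2.

Order ρ = 2.


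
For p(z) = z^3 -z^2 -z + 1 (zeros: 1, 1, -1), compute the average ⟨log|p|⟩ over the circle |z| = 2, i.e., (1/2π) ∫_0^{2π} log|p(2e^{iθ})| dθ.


Zeros: -1, 1, 1; r = 2.
Inside |z| < r: -1, 1, 1. Outside (|z| ≥ r): ∅.
p(0) = 1, so log|p(0)| = log(1) = 0.0000.
Apply Jensen: I(r) = log|p(0)| + Σ_k log(r/|z_k|), summed over zeros inside |z| < r.
  log(r/|z_k|) for z_k = 1: log(2/1) = 0.6931
  log(r/|z_k|) for z_k = 1: log(2/1) = 0.6931
  log(r/|z_k|) for z_k = -1: log(2/1) = 0.6931
Sum over inside zeros: 2.0794.
I(r) = log|p(0)| + (inside sum) = 0.0000 + 2.0794 = 2.0794.
Closed form (all zeros inside, monic): I(r) = n·log(r) = 3·log(2) = 2.0794. ✓

I(r) ≈ 2.0794.


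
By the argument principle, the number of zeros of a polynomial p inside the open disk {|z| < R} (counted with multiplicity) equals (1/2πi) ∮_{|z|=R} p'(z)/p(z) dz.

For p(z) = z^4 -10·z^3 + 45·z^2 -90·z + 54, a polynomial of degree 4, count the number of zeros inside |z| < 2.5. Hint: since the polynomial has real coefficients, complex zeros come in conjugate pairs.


The zeros of p are: 3, (3 + 3i), (3 - 3i), 1.
Their magnitudes are: 3, 4.243, 4.243, 1.
Zeros with |z| < R = 2.5: 1.
Count = 1.
By the argument principle, (1/2πi) ∮_{|z|=R} p'(z)/p(z) dz equals exactly this count.

Number of zeros inside |z| < 2.5: 1.


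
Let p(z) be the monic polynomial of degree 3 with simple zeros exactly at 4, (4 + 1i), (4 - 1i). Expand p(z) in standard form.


The polynomial is p(z) = ∏_{α ∈ S} (z − α), where S = {4, (4 + 1i), (4 - 1i)}.
Expanding the product yields: p(z) = z^3 -12·z^2 + 49·z -68.
Note conjugate pairs combine to real quadratics: (z − (4+1i))(z − (4−1i)) = z² − 8z + 17.
The resulting polynomial has degree 3 and real coefficients as required.

p(z) = z^3 -12·z^2 + 49·z -68.


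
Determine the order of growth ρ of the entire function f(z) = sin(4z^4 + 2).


Write sin(w) = (e^{iw} ± e^{−iw})/(2 or 2i), so |sin(w)| ≤ e^{|w|}. With w = 4z^4 + 2, |w| ≤ 4r^4 + 2 on |z|=r, giving M(r) ≤ e^{4r^4 + 2} and ρ ≤ 4. For the lower bound, choose z on |z|=r with 4z^4 purely imaginary of modulus 4r^4; then |sin(4z^4 + 2)| grows like e^{4r^4}/2, so ρ ≥ 4. Hence ρ = 4.
Therefore ρ = 4.

Order ρ = 4.


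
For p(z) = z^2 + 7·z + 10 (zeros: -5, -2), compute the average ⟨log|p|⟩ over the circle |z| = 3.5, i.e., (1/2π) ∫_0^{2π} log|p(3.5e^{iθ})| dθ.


Zeros: -5, -2; r = 3.5.
Inside |z| < r: -2. Outside (|z| ≥ r): -5.
p(0) = 10, so log|p(0)| = log(10) = 2.3026.
Apply Jensen: I(r) = log|p(0)| + Σ_k log(r/|z_k|), summed over zeros inside |z| < r.
  log(r/|z_k|) for z_k = -2: log(3.5/2) = 0.5596
  Outside zeros (-5) contribute nothing to the Jensen sum.
Sum over inside zeros: 0.5596.
I(r) = log|p(0)| + (inside sum) = 2.3026 + 0.5596 = 2.8622.
Note: since some zeros are outside |z| ≤ r, the simplified n·log(r) form does NOT apply — only the inside zeros contribute.

I(r) ≈ 2.8622.


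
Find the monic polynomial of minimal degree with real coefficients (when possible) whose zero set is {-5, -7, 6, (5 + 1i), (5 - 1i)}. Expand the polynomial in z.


The polynomial is p(z) = ∏_{α ∈ S} (z − α), where S = {-5, -7, 6, (5 + 1i), (5 - 1i)}.
Expanding the product yields: p(z) = z^5 -4·z^4 -71·z^3 + 316·z^2 + 1138·z -5460.
Note conjugate pairs combine to real quadratics: (z − (5+1i))(z − (5−1i)) = z² − 10z + 26.
The resulting polynomial has degree 5 and real coefficients as required.

p(z) = z^5 -4·z^4 -71·z^3 + 316·z^2 + 1138·z -5460.


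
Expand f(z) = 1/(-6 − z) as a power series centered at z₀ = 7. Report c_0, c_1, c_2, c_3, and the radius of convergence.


Let w = z − z₀, so z = z₀ + w.
Then -6 − z = -6 − (z₀ + w) = (-6 − z₀) − w = -13 − w.
f(z) = 1/(-13 − w) = (1/(-13)) · 1/(1 − w/(-13)) = Σ_{n≥0} w^n / (-13)^(n+1).
So c_n = 1/(-13)^(n+1):
  c_0 = 1/(-13)^1 = -1/13.
  c_1 = 1/(-13)^2 = 1/169.
  c_2 = 1/(-13)^3 = -1/2197.
  c_3 = 1/(-13)^4 = 1/28561.
The series is valid for |w/d| < 1, i.e. |z − z₀| < |d|.
Radius of convergence: R = |-6 − z₀| = |-13| = 13 (distance from z₀ to the singularity z = -6).

c_0 = -1/13, c_1 = 1/169, c_2 = -1/2197, c_3 = 1/28561; R = 13.


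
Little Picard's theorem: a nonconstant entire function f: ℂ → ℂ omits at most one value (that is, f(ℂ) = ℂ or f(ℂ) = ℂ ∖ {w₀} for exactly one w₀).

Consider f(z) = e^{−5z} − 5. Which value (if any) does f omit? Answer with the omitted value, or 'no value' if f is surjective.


Little Picard bounds the complement of f(ℂ) to at most one point.
e^{−5z} is never zero on ℂ, so 1·e^{−5z} takes every value in ℂ ∖ {0}. Adding -5 shifts the range to ℂ ∖ {-5}. Thus f omits exactly the value -5.

Omitted value: -5.


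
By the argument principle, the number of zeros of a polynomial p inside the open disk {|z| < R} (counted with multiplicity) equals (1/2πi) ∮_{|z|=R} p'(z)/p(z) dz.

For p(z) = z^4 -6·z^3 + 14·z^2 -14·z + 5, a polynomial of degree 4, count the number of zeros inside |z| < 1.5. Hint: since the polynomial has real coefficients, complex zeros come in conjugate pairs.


The zeros of p are: (2 + 1i), (2 - 1i), 1, 1.
Their magnitudes are: 2.236, 2.236, 1, 1.
Zeros with |z| < R = 1.5: 1, 1.
Count = 2.
By the argument principle, (1/2πi) ∮_{|z|=R} p'(z)/p(z) dz equals exactly this count.

Number of zeros inside |z| < 1.5: 2.


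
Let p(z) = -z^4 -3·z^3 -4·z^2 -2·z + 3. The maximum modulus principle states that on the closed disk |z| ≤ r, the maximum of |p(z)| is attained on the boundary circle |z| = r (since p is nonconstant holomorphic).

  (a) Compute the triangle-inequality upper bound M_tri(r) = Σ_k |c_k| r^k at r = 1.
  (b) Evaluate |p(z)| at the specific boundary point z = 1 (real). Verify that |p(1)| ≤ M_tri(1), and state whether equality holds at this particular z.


Coefficients: c_0 = 3, c_1 = -2, c_2 = -4, c_3 = -3, c_4 = -1. Radius r = 1.
Part (a). Triangle bound: M_tri(r) = Σ_k |c_k| r^k
  = |3|·1^0 + |-2|·1^1 + |-4|·1^2 + |-3|·1^3 + |-1|·1^4
  = 3 + 2 + 4 + 3 + 1 = 13.
This bounds M(r) := max_{|z|=r} |p(z)| from above; equality holds iff all terms c_k z^k can be made to align in phase at a single z on |z|=r.
Part (b). At z = 1 (real, on the circle |z| = r):
  p(1) = (3)·1^0 + (-2)·1^1 + (-4)·1^2 + (-3)·1^3 + (-1)·1^4 = -7.
  |p(1)| = 7.
Check: |p(1)| = 7 ≤ 13 = M_tri(1). ✓ Equality does not hold at z = 1 (the coefficients have mixed signs, so the terms do not all align in phase there).

M_tri(1) = 13; |p(1)| = 7; equality at z=1: no.


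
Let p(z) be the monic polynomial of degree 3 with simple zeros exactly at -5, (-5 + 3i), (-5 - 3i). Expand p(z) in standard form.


The polynomial is p(z) = ∏_{α ∈ S} (z − α), where S = {-5, (-5 + 3i), (-5 - 3i)}.
Expanding the product yields: p(z) = z^3 + 15·z^2 + 84·z + 170.
Note conjugate pairs combine to real quadratics: (z − (-5+3i))(z − (-5−3i)) = z² + 10z + 34.
The resulting polynomial has degree 3 and real coefficients as required.

p(z) = z^3 + 15·z^2 + 84·z + 170.


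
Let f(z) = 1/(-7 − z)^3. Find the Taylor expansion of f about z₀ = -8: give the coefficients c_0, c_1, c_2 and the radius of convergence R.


Let w = z − z₀, so z = z₀ + w.
Then -7 − z = -7 − (z₀ + w) = (-7 − z₀) − w = 1 − w.
f(z) = 1/(1 − w)^3 = (1/(1)^3) · (1 − w/(1))^{−3}.
By the binomial series (1−u)^{−3} = Σ_{n≥0} C(n+2, 2) u^n for |u|<1, with u = w/(1):
  c_n = C(n+2, 2) / (1)^(n+3).
  c_0 = 1/(1)^3 = 1.
  c_1 = 3/(1)^4 = 3.
  c_2 = 6/(1)^5 = 6.
The series is valid for |w/d| < 1, i.e. |z − z₀| < |d|.
Radius of convergence: R = |-7 − z₀| = |1| = 1 (distance from z₀ to the singularity z = -7).

c_0 = 1, c_1 = 3, c_2 = 6; R = 1.


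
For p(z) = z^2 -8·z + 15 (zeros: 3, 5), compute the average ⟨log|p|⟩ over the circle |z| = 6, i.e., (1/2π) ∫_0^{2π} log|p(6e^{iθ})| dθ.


Zeros: 3, 5; r = 6.
Inside |z| < r: 3, 5. Outside (|z| ≥ r): ∅.
p(0) = 15, so log|p(0)| = log(15) = 2.7081.
Apply Jensen: I(r) = log|p(0)| + Σ_k log(r/|z_k|), summed over zeros inside |z| < r.
  log(r/|z_k|) for z_k = 3: log(6/3) = 0.6931
  log(r/|z_k|) for z_k = 5: log(6/5) = 0.1823
Sum over inside zeros: 0.8755.
I(r) = log|p(0)| + (inside sum) = 2.7081 + 0.8755 = 3.5835.
Closed form (all zeros inside, monic): I(r) = n·log(r) = 2·log(6) = 3.5835. ✓

I(r) ≈ 3.5835.


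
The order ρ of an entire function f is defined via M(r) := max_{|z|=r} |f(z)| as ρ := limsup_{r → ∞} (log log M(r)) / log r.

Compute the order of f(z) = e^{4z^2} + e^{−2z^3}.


Each summand is entire of order 2 and 3 respectively (as in the single-exponential case). The order of a sum is at most the max of the orders, so ρ ≤ 3. For the lower bound: on |z|=r choose arg z so that -2z^3 is real positive; then |e^{-2z^3}| = e^{2r^3} while |e^{4z^2}| ≤ e^{4r^2} = o(e^{2r^3}). So |f| ≥ e^{2r^3}(1 − o(1)) and ρ ≥ 3. Hence ρ = max(2, 3) = 3.
Therefore ρ = 3.

Order ρ = 3.


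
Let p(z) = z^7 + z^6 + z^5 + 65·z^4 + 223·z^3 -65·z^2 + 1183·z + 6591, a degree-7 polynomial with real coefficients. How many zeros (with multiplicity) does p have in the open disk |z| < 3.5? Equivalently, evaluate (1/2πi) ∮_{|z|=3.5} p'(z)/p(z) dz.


The zeros of p are: (-3 + 2i), (-3 - 2i), (2 + 3i), (2 - 3i), (2 + 3i), (2 - 3i), -3.
Their magnitudes are: 3.606, 3.606, 3.606, 3.606, 3.606, 3.606, 3.
Zeros with |z| < R = 3.5: -3.
Count = 1.
By the argument principle, (1/2πi) ∮_{|z|=R} p'(z)/p(z) dz equals exactly this count.

Number of zeros inside |z| < 3.5: 1.


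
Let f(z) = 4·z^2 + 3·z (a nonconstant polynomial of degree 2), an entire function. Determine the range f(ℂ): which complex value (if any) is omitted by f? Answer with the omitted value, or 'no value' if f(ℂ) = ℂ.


Little Picard bounds the complement of f(ℂ) to at most one point.
For every w ∈ ℂ, the equation p(z) − w = 0 is a nonconstant polynomial in z and hence has at least one root by the fundamental theorem of algebra. So p is surjective onto ℂ, omitting no value.

Omitted value: no value.


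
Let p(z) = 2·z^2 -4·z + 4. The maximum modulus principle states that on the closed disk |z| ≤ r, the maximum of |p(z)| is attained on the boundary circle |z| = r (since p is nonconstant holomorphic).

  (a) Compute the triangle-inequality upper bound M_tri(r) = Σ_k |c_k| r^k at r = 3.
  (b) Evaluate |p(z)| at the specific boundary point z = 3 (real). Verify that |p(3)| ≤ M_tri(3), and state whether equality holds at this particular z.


Coefficients: c_0 = 4, c_1 = -4, c_2 = 2. Radius r = 3.
Part (a). Triangle bound: M_tri(r) = Σ_k |c_k| r^k
  = |4|·3^0 + |-4|·3^1 + |2|·3^2
  = 4 + 12 + 18 = 34.
This bounds M(r) := max_{|z|=r} |p(z)| from above; equality holds iff all terms c_k z^k can be made to align in phase at a single z on |z|=r.
Part (b). At z = 3 (real, on the circle |z| = r):
  p(3) = (4)·3^0 + (-4)·3^1 + (2)·3^2 = 10.
  |p(3)| = 10.
Check: |p(3)| = 10 ≤ 34 = M_tri(3). ✓ Equality does not hold at z = 3 (the coefficients have mixed signs, so the terms do not all align in phase there).

M_tri(3) = 34; |p(3)| = 10; equality at z=3: no.


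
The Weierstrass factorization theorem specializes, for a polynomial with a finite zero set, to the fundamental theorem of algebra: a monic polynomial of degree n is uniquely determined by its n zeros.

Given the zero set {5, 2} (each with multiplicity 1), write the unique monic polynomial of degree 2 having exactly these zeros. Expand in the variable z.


The polynomial is p(z) = ∏_{α ∈ S} (z − α), where S = {5, 2}.
Expanding the product yields: p(z) = z^2 -7·z + 10.
The resulting polynomial has degree 2 and real coefficients as required.

p(z) = z^2 -7·z + 10.


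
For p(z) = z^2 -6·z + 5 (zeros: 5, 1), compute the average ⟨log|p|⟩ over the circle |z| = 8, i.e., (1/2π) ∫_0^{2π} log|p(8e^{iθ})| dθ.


Zeros: 1, 5; r = 8.
Inside |z| < r: 1, 5. Outside (|z| ≥ r): ∅.
p(0) = 5, so log|p(0)| = log(5) = 1.6094.
Apply Jensen: I(r) = log|p(0)| + Σ_k log(r/|z_k|), summed over zeros inside |z| < r.
  log(r/|z_k|) for z_k = 5: log(8/5) = 0.4700
  log(r/|z_k|) for z_k = 1: log(8/1) = 2.0794
Sum over inside zeros: 2.5494.
I(r) = log|p(0)| + (inside sum) = 1.6094 + 2.5494 = 4.1589.
Closed form (all zeros inside, monic): I(r) = n·log(r) = 2·log(8) = 4.1589. ✓

I(r) ≈ 4.1589.


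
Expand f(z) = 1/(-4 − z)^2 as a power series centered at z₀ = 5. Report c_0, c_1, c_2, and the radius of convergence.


Let w = z − z₀, so z = z₀ + w.
Then -4 − z = -4 − (z₀ + w) = (-4 − z₀) − w = -9 − w.
f(z) = 1/(-9 − w)^2 = (1/(-9)^2) · (1 − w/(-9))^{−2}.
By the binomial series (1−u)^{−2} = Σ_{n≥0} C(n+1, 1) u^n for |u|<1, with u = w/(-9):
  c_n = C(n+1, 1) / (-9)^(n+2).
  c_0 = 1/(-9)^2 = 1/81.
  c_1 = 2/(-9)^3 = -2/729.
  c_2 = 3/(-9)^4 = 1/2187.
The series is valid for |w/d| < 1, i.e. |z − z₀| < |d|.
Radius of convergence: R = |-4 − z₀| = |-9| = 9 (distance from z₀ to the singularity z = -4).

c_0 = 1/81, c_1 = -2/729, c_2 = 1/2187; R = 9.


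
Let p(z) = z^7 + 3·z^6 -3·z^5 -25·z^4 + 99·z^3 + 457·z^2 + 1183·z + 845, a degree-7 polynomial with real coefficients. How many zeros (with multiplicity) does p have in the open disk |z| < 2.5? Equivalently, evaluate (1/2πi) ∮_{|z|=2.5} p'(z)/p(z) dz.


The zeros of p are: -1, (-3 + 2i), (-3 - 2i), (-1 + 2i), (-1 - 2i), (3 + 2i), (3 - 2i).
Their magnitudes are: 1, 3.606, 3.606, 2.236, 2.236, 3.606, 3.606.
Zeros with |z| < R = 2.5: -1, (-1 + 2i), (-1 - 2i).
Count = 3.
By the argument principle, (1/2πi) ∮_{|z|=R} p'(z)/p(z) dz equals exactly this count.

Number of zeros inside |z| < 2.5: 3.


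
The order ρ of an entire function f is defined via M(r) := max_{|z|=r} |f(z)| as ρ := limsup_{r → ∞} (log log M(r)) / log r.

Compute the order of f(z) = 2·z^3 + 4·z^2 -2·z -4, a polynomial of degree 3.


|f(z)| ≤ Σ|c_k|·r^k = O(r^3) as r → ∞. Polynomial growth is O(e^{r^ε}) for every ε > 0 (since r^3/e^{r^ε} → 0), so ρ ≤ ε for all ε > 0, i.e. ρ = 0. Every nonconstant polynomial has order 0.
Therefore ρ = 0.

Order ρ = 0.
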